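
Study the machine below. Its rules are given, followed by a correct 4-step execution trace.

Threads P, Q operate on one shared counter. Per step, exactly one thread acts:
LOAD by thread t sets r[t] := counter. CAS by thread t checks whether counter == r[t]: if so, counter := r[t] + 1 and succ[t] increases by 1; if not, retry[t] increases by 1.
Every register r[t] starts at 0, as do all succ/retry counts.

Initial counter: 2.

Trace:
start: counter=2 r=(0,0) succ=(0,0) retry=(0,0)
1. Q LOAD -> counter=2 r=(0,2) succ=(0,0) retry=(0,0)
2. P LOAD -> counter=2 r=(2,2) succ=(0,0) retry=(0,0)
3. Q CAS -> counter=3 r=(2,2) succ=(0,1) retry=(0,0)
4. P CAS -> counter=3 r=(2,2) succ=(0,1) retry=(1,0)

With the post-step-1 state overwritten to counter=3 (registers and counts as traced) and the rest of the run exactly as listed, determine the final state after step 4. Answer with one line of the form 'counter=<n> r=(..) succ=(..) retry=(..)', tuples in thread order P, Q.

state after step 1 := counter=3 r=(0,2) succ=(0,0) retry=(0,0)
2. P LOAD -> counter=3 r=(3,2) succ=(0,0) retry=(0,0)
3. Q CAS -> counter=3 r=(3,2) succ=(0,0) retry=(0,1)
4. P CAS -> counter=4 r=(3,2) succ=(1,0) retry=(0,1)

counter=4 r=(3,2) succ=(1,0) retry=(0,1)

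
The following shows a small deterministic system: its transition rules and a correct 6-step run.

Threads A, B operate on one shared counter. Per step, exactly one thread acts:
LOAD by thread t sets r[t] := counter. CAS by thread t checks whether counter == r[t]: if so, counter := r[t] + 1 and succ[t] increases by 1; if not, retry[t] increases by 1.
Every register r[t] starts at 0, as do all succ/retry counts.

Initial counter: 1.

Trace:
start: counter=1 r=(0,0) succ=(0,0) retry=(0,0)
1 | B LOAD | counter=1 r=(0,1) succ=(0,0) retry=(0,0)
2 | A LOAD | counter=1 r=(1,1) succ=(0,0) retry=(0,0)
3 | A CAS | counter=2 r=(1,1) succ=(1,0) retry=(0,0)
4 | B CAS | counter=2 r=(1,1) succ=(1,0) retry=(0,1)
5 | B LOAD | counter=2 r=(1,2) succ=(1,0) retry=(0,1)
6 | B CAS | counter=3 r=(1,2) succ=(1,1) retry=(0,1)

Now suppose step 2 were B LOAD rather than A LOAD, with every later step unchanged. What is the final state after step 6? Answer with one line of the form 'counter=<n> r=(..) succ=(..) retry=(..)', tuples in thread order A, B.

(re-executing from step 2 with the substitution; state before step 2: counter=1 r=(0,1) succ=(0,0) retry=(0,0))
2 | B LOAD | counter=1 r=(0,1) succ=(0,0) retry=(0,0)
3 | A CAS | counter=1 r=(0,1) succ=(0,0) retry=(1,0)
4 | B CAS | counter=2 r=(0,1) succ=(0,1) retry=(1,0)
5 | B LOAD | counter=2 r=(0,2) succ=(0,1) retry=(1,0)
6 | B CAS | counter=3 r=(0,2) succ=(0,2) retry=(1,0)

counter=3 r=(0,2) succ=(0,2) retry=(1,0)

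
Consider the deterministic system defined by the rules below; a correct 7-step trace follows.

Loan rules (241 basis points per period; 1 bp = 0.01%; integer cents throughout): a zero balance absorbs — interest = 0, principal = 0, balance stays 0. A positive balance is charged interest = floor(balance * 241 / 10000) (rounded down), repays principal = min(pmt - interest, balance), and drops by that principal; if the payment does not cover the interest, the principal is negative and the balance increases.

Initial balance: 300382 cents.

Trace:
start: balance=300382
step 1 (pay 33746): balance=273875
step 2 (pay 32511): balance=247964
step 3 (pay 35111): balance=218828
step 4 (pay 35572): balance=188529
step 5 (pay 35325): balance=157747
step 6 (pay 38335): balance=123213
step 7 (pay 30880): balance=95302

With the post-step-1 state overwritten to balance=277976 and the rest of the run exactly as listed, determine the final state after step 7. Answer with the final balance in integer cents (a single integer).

state after step 1 := balance=277976
step 2 (pay 32511): balance=252164
step 3 (pay 35111): balance=223130
step 4 (pay 35572): balance=192935
step 5 (pay 35325): balance=162259
step 6 (pay 38335): balance=127834
step 7 (pay 30880): balance=100034

100034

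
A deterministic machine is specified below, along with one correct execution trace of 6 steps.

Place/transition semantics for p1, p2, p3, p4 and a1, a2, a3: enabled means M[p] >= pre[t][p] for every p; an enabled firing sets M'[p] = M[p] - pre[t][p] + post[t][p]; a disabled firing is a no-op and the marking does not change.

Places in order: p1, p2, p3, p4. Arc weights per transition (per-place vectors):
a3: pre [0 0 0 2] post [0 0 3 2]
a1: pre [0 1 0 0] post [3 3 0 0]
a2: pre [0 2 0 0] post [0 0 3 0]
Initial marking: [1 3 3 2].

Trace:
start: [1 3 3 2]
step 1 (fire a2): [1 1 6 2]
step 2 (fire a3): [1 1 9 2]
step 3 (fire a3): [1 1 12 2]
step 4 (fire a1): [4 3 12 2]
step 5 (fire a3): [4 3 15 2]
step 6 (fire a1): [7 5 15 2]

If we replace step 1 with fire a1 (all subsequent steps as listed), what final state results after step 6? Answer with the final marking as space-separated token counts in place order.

(re-executing from step 1 with the substitution; state before step 1: [1 3 3 2])
step 1 (fire a1): [4 5 3 2]
step 2 (fire a3): [4 5 6 2]
step 3 (fire a3): [4 5 9 2]
step 4 (fire a1): [7 7 9 2]
step 5 (fire a3): [7 7 12 2]
step 6 (fire a1): [10 9 12 2]

10 9 12 2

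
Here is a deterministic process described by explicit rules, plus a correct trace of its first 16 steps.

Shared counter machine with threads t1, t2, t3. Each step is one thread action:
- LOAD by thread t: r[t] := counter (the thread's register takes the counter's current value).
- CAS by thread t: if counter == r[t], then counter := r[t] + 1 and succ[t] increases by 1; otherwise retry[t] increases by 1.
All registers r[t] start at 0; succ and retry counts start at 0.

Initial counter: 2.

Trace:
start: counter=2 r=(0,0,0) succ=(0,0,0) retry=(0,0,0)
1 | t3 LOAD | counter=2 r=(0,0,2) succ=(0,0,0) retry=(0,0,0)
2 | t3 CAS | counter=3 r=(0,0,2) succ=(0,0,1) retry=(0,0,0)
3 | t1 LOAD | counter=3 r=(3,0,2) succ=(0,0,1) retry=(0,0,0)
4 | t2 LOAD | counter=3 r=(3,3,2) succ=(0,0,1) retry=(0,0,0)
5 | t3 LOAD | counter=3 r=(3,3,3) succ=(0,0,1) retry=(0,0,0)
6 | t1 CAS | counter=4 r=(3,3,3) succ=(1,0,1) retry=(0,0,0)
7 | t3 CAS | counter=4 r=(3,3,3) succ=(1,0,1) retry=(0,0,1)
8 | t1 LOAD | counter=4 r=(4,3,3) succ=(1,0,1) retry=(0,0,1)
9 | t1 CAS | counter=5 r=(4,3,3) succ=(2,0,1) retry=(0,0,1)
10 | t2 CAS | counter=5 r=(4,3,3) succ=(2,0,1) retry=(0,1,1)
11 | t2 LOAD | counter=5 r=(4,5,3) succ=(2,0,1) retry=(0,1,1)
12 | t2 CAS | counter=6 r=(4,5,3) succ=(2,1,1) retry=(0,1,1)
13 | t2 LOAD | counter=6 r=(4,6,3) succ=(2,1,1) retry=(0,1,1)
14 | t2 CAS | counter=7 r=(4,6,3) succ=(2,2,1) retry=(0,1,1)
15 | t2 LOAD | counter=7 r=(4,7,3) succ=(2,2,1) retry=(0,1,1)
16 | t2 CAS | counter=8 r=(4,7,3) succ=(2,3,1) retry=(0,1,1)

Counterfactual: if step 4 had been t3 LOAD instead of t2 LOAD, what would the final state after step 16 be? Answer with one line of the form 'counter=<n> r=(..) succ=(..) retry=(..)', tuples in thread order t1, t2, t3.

counter=8 r=(4,7,3) succ=(2,3,1) retry=(0,1,1)

(re-executing from step 4 with the substitution; state before step 4: counter=3 r=(3,0,2) succ=(0,0,1) retry=(0,0,0))
4 | t3 LOAD | counter=3 r=(3,0,3) succ=(0,0,1) retry=(0,0,0)
5 | t3 LOAD | counter=3 r=(3,0,3) succ=(0,0,1) retry=(0,0,0)
6 | t1 CAS | counter=4 r=(3,0,3) succ=(1,0,1) retry=(0,0,0)
7 | t3 CAS | counter=4 r=(3,0,3) succ=(1,0,1) retry=(0,0,1)
8 | t1 LOAD | counter=4 r=(4,0,3) succ=(1,0,1) retry=(0,0,1)
9 | t1 CAS | counter=5 r=(4,0,3) succ=(2,0,1) retry=(0,0,1)
10 | t2 CAS | counter=5 r=(4,0,3) succ=(2,0,1) retry=(0,1,1)
11 | t2 LOAD | counter=5 r=(4,5,3) succ=(2,0,1) retry=(0,1,1)
12 | t2 CAS | counter=6 r=(4,5,3) succ=(2,1,1) retry=(0,1,1)
13 | t2 LOAD | counter=6 r=(4,6,3) succ=(2,1,1) retry=(0,1,1)
14 | t2 CAS | counter=7 r=(4,6,3) succ=(2,2,1) retry=(0,1,1)
15 | t2 LOAD | counter=7 r=(4,7,3) succ=(2,2,1) retry=(0,1,1)
16 | t2 CAS | counter=8 r=(4,7,3) succ=(2,3,1) retry=(0,1,1)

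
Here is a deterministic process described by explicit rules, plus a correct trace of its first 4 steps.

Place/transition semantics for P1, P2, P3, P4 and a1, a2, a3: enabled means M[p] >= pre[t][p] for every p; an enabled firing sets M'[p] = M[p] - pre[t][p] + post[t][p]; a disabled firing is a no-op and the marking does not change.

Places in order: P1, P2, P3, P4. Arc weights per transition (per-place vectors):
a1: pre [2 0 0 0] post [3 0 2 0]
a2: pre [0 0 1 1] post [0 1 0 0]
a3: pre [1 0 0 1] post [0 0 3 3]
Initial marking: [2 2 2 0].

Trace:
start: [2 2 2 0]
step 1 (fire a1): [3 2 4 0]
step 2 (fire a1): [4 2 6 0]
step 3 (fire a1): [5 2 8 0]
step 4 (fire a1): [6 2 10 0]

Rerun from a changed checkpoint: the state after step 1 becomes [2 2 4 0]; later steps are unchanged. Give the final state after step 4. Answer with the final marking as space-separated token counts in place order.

5 2 10 0

state after step 1 := [2 2 4 0]
step 2 (fire a1): [3 2 6 0]
step 3 (fire a1): [4 2 8 0]
step 4 (fire a1): [5 2 10 0]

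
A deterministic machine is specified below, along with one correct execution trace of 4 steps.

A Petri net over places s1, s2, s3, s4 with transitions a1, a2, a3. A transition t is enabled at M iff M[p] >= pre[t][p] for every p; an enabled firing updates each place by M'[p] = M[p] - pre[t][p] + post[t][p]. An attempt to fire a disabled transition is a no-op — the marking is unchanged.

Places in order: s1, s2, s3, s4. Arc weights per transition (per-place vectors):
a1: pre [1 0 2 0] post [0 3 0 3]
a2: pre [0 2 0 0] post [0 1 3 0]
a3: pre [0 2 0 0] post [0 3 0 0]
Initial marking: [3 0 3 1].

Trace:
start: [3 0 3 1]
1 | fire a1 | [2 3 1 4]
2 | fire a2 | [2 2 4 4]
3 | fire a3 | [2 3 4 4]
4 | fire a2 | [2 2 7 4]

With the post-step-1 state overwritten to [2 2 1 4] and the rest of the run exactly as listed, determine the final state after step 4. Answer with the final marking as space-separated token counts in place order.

2 1 4 4

state after step 1 := [2 2 1 4]
2 | fire a2 | [2 1 4 4]
3 | fire a3 | [2 1 4 4]
4 | fire a2 | [2 1 4 4]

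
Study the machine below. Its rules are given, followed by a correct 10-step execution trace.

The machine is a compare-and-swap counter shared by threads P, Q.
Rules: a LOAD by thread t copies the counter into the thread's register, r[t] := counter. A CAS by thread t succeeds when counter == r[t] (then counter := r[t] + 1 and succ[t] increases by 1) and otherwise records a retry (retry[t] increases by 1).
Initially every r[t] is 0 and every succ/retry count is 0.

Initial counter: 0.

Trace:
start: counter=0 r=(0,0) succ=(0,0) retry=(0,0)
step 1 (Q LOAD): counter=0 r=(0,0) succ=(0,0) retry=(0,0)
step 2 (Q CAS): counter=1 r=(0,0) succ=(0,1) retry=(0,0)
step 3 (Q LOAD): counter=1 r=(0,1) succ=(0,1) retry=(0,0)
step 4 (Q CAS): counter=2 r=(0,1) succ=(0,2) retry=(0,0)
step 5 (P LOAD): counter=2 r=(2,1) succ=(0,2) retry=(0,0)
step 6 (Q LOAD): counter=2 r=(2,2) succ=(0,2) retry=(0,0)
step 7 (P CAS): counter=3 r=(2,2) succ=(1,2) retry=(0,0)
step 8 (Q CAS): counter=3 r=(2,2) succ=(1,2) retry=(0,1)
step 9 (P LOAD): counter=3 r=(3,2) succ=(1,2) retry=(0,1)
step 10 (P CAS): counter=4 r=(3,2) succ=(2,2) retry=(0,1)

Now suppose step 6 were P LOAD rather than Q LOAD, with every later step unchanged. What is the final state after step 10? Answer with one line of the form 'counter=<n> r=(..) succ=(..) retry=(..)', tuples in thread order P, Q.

(re-executing from step 6 with the substitution; state before step 6: counter=2 r=(2,1) succ=(0,2) retry=(0,0))
step 6 (P LOAD): counter=2 r=(2,1) succ=(0,2) retry=(0,0)
step 7 (P CAS): counter=3 r=(2,1) succ=(1,2) retry=(0,0)
step 8 (Q CAS): counter=3 r=(2,1) succ=(1,2) retry=(0,1)
step 9 (P LOAD): counter=3 r=(3,1) succ=(1,2) retry=(0,1)
step 10 (P CAS): counter=4 r=(3,1) succ=(2,2) retry=(0,1)

counter=4 r=(3,1) succ=(2,2) retry=(0,1)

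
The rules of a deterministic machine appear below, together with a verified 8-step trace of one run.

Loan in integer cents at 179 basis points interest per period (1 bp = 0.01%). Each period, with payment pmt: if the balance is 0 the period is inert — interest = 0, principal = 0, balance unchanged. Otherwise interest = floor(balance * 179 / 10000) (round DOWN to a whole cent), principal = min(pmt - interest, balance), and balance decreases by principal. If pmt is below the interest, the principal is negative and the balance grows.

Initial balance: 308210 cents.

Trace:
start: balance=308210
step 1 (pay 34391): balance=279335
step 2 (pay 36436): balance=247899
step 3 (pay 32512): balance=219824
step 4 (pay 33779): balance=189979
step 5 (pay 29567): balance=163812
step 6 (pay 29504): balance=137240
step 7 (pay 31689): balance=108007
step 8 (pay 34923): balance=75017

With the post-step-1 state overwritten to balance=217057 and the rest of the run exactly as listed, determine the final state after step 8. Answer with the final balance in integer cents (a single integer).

4503

state after step 1 := balance=217057
step 2 (pay 36436): balance=184506
step 3 (pay 32512): balance=155296
step 4 (pay 33779): balance=124296
step 5 (pay 29567): balance=96953
step 6 (pay 29504): balance=69184
step 7 (pay 31689): balance=38733
step 8 (pay 34923): balance=4503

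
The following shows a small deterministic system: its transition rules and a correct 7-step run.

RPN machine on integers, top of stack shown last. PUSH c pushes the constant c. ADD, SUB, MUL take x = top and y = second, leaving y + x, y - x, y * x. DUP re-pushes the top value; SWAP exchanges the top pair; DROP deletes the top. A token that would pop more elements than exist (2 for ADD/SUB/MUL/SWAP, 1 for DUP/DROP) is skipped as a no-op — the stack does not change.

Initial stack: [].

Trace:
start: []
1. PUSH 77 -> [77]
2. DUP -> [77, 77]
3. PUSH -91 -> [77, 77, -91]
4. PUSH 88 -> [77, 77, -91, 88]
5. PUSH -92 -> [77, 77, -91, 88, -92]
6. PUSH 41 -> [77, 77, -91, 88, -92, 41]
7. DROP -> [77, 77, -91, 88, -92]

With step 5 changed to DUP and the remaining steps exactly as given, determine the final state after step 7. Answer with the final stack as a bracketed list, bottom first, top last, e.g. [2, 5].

(re-executing from step 5 with the substitution; state before step 5: [77, 77, -91, 88])
5. DUP -> [77, 77, -91, 88, 88]
6. PUSH 41 -> [77, 77, -91, 88, 88, 41]
7. DROP -> [77, 77, -91, 88, 88]

[77, 77, -91, 88, 88]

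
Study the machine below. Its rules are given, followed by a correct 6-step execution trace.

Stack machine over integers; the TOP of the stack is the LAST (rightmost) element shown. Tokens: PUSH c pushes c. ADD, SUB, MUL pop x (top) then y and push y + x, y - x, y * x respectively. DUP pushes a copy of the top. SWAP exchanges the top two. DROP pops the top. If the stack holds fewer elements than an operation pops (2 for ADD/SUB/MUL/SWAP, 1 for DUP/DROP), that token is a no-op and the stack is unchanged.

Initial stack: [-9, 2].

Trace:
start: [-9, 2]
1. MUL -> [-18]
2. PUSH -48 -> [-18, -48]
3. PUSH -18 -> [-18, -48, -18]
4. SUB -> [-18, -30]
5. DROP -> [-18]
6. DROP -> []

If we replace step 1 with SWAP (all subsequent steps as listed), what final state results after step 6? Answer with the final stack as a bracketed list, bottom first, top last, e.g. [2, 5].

[2]

(re-executing from step 1 with the substitution; state before step 1: [-9, 2])
1. SWAP -> [2, -9]
2. PUSH -48 -> [2, -9, -48]
3. PUSH -18 -> [2, -9, -48, -18]
4. SUB -> [2, -9, -30]
5. DROP -> [2, -9]
6. DROP -> [2]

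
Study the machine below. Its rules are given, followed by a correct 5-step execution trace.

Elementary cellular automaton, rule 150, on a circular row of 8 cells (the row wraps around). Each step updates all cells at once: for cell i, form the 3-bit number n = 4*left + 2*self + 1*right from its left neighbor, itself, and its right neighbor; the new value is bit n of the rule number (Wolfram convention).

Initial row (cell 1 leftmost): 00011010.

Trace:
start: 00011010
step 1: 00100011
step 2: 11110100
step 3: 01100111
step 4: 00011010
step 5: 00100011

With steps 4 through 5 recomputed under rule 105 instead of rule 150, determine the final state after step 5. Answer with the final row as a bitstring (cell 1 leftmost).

(re-executing steps 4..5 under rule 105; state before step 4: 01100111)
step 4: 11100101
step 5: 00100011

00100011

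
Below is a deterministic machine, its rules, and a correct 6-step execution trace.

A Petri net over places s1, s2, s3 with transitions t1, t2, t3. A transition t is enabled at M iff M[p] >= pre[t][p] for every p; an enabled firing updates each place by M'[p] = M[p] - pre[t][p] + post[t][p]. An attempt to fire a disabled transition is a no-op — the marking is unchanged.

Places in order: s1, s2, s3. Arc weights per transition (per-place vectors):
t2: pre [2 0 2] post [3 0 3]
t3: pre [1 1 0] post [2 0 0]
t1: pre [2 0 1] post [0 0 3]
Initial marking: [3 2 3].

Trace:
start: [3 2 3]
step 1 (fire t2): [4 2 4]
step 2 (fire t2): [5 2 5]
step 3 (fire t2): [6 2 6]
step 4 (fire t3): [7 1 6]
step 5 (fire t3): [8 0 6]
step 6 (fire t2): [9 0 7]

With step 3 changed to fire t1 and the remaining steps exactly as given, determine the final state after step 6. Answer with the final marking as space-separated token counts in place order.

6 0 8

(re-executing from step 3 with the substitution; state before step 3: [5 2 5])
step 3 (fire t1): [3 2 7]
step 4 (fire t3): [4 1 7]
step 5 (fire t3): [5 0 7]
step 6 (fire t2): [6 0 8]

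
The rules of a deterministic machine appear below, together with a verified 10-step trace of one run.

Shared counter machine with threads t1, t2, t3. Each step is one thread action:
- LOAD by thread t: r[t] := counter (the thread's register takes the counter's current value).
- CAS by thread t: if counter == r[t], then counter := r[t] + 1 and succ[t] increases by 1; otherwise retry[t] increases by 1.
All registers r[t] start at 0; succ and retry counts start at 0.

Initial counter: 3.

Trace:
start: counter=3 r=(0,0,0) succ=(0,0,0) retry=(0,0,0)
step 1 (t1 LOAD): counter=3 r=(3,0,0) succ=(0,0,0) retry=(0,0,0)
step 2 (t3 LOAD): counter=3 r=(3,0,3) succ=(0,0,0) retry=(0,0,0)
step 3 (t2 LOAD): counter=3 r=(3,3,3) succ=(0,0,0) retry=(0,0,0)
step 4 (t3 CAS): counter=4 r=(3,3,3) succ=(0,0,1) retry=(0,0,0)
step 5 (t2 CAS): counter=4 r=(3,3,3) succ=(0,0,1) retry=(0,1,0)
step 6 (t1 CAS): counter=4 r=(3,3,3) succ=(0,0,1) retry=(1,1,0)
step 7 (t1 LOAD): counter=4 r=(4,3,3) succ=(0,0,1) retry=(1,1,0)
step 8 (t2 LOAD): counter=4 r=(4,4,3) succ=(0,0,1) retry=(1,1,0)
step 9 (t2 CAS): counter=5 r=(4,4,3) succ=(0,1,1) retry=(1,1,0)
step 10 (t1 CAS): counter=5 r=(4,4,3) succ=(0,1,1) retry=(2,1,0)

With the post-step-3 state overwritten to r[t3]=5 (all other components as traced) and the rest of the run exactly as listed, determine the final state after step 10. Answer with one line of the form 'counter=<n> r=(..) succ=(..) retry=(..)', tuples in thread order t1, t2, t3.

counter=5 r=(4,4,5) succ=(0,2,0) retry=(2,0,1)

state after step 3 := counter=3 r=(3,3,5) succ=(0,0,0) retry=(0,0,0)
step 4 (t3 CAS): counter=3 r=(3,3,5) succ=(0,0,0) retry=(0,0,1)
step 5 (t2 CAS): counter=4 r=(3,3,5) succ=(0,1,0) retry=(0,0,1)
step 6 (t1 CAS): counter=4 r=(3,3,5) succ=(0,1,0) retry=(1,0,1)
step 7 (t1 LOAD): counter=4 r=(4,3,5) succ=(0,1,0) retry=(1,0,1)
step 8 (t2 LOAD): counter=4 r=(4,4,5) succ=(0,1,0) retry=(1,0,1)
step 9 (t2 CAS): counter=5 r=(4,4,5) succ=(0,2,0) retry=(1,0,1)
step 10 (t1 CAS): counter=5 r=(4,4,5) succ=(0,2,0) retry=(2,0,1)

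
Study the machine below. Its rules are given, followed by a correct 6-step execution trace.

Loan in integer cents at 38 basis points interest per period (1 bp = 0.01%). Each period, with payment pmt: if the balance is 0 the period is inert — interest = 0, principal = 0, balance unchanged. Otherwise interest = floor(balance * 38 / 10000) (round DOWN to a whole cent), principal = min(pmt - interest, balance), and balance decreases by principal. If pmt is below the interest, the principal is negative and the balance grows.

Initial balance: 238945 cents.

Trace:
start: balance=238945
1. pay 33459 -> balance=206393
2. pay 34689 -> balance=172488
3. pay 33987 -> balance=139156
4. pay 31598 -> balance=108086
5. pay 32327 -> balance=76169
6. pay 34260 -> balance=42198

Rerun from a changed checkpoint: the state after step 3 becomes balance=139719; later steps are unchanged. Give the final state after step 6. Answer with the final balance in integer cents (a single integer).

state after step 3 := balance=139719
4. pay 31598 -> balance=108651
5. pay 32327 -> balance=76736
6. pay 34260 -> balance=42767

42767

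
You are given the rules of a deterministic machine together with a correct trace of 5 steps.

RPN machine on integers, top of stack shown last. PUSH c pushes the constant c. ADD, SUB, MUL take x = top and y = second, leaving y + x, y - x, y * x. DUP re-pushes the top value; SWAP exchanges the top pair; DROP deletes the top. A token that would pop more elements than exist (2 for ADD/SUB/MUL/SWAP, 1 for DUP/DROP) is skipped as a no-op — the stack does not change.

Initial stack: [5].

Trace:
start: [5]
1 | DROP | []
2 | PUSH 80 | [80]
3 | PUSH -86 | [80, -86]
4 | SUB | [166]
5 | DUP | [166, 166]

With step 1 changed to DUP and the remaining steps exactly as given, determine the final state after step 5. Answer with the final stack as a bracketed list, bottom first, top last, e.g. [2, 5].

[5, 5, 166, 166]

(re-executing from step 1 with the substitution; state before step 1: [5])
1 | DUP | [5, 5]
2 | PUSH 80 | [5, 5, 80]
3 | PUSH -86 | [5, 5, 80, -86]
4 | SUB | [5, 5, 166]
5 | DUP | [5, 5, 166, 166]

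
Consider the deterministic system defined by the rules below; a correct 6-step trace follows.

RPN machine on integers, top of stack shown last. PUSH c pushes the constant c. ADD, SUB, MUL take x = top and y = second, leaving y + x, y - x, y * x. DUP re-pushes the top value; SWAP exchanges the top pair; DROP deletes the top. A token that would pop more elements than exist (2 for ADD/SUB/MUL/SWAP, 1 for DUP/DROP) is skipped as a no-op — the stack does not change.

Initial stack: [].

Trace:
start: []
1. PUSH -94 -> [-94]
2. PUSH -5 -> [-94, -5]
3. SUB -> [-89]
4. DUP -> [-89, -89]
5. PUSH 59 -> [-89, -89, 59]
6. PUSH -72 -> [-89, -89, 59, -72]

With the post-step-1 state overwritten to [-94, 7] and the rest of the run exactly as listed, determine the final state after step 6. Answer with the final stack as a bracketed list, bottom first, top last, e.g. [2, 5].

[-94, 12, 12, 59, -72]

state after step 1 := [-94, 7]
2. PUSH -5 -> [-94, 7, -5]
3. SUB -> [-94, 12]
4. DUP -> [-94, 12, 12]
5. PUSH 59 -> [-94, 12, 12, 59]
6. PUSH -72 -> [-94, 12, 12, 59, -72]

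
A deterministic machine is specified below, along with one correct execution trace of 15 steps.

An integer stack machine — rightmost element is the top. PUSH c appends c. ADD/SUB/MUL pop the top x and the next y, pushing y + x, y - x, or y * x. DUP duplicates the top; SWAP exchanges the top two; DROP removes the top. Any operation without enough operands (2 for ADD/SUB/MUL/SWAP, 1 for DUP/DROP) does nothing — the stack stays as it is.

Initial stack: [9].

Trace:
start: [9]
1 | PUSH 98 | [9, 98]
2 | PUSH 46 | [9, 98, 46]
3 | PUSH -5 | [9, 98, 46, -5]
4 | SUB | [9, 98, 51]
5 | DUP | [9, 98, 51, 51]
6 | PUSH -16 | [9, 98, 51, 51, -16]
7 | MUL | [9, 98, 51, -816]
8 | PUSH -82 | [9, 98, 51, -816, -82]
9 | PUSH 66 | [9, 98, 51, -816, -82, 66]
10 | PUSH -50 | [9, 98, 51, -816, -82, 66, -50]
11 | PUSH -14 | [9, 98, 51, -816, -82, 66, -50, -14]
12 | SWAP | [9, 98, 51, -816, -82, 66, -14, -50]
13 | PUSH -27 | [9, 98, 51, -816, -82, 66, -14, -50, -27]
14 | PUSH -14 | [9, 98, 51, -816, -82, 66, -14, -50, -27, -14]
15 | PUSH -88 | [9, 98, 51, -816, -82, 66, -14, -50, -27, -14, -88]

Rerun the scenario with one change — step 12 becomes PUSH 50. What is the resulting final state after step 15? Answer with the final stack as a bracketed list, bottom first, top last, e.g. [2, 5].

(re-executing from step 12 with the substitution; state before step 12: [9, 98, 51, -816, -82, 66, -50, -14])
12 | PUSH 50 | [9, 98, 51, -816, -82, 66, -50, -14, 50]
13 | PUSH -27 | [9, 98, 51, -816, -82, 66, -50, -14, 50, -27]
14 | PUSH -14 | [9, 98, 51, -816, -82, 66, -50, -14, 50, -27, -14]
15 | PUSH -88 | [9, 98, 51, -816, -82, 66, -50, -14, 50, -27, -14, -88]

[9, 98, 51, -816, -82, 66, -50, -14, 50, -27, -14, -88]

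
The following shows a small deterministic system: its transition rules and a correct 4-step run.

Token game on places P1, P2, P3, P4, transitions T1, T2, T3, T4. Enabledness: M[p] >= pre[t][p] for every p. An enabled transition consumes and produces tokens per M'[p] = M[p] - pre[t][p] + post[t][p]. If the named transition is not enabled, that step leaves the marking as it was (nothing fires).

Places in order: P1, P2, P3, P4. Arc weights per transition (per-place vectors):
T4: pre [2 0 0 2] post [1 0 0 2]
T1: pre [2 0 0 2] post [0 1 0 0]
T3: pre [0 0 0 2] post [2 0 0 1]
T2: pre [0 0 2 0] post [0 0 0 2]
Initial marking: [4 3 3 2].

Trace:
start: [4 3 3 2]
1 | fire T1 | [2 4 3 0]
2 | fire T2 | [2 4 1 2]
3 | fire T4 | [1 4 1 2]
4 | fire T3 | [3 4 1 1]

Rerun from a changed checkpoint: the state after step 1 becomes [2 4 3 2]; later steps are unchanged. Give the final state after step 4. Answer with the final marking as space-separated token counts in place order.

state after step 1 := [2 4 3 2]
2 | fire T2 | [2 4 1 4]
3 | fire T4 | [1 4 1 4]
4 | fire T3 | [3 4 1 3]

3 4 1 3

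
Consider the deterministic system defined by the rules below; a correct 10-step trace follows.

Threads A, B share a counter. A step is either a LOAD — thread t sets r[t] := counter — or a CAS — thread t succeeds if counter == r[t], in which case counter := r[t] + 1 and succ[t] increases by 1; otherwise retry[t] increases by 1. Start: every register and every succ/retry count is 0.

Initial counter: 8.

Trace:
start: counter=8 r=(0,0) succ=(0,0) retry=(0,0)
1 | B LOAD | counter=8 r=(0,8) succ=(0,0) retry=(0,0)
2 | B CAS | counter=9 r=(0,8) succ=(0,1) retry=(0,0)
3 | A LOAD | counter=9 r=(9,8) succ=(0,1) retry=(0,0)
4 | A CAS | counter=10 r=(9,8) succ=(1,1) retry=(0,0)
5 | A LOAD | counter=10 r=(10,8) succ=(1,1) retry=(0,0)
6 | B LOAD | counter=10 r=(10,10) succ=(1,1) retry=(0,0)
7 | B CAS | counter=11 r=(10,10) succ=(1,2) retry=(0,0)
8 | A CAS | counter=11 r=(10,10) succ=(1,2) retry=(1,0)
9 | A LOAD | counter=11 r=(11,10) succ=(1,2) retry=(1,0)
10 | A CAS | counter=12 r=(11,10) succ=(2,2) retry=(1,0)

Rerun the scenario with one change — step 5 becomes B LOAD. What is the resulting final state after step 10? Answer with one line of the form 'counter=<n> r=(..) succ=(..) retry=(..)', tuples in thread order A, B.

(re-executing from step 5 with the substitution; state before step 5: counter=10 r=(9,8) succ=(1,1) retry=(0,0))
5 | B LOAD | counter=10 r=(9,10) succ=(1,1) retry=(0,0)
6 | B LOAD | counter=10 r=(9,10) succ=(1,1) retry=(0,0)
7 | B CAS | counter=11 r=(9,10) succ=(1,2) retry=(0,0)
8 | A CAS | counter=11 r=(9,10) succ=(1,2) retry=(1,0)
9 | A LOAD | counter=11 r=(11,10) succ=(1,2) retry=(1,0)
10 | A CAS | counter=12 r=(11,10) succ=(2,2) retry=(1,0)

counter=12 r=(11,10) succ=(2,2) retry=(1,0)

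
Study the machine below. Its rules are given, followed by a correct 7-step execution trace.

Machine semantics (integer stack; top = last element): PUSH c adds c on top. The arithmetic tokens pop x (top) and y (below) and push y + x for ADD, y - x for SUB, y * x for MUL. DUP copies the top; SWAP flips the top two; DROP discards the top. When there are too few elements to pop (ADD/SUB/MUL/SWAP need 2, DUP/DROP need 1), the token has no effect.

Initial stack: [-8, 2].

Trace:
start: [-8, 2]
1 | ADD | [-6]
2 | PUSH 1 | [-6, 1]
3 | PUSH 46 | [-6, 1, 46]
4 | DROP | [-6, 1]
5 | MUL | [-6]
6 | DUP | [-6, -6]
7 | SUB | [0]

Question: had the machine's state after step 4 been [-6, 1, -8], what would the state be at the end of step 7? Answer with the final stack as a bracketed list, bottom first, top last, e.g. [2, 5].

[-6, 0]

state after step 4 := [-6, 1, -8]
5 | MUL | [-6, -8]
6 | DUP | [-6, -8, -8]
7 | SUB | [-6, 0]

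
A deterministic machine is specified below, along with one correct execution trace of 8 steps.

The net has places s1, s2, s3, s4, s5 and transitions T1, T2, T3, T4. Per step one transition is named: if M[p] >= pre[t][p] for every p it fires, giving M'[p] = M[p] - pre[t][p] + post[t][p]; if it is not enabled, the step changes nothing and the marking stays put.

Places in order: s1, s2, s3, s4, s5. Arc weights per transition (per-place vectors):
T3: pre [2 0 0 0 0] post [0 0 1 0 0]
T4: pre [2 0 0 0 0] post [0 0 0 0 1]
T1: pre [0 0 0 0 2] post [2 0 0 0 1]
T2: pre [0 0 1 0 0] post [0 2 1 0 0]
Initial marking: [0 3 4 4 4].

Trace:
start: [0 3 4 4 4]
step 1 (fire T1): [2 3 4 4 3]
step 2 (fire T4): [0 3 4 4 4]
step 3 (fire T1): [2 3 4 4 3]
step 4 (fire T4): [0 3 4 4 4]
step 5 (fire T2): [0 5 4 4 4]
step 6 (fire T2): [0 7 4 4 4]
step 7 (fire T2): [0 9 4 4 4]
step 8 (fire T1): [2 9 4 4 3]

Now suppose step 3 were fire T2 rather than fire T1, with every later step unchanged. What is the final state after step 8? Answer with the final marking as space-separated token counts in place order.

2 11 4 4 3

(re-executing from step 3 with the substitution; state before step 3: [0 3 4 4 4])
step 3 (fire T2): [0 5 4 4 4]
step 4 (fire T4): [0 5 4 4 4]
step 5 (fire T2): [0 7 4 4 4]
step 6 (fire T2): [0 9 4 4 4]
step 7 (fire T2): [0 11 4 4 4]
step 8 (fire T1): [2 11 4 4 3]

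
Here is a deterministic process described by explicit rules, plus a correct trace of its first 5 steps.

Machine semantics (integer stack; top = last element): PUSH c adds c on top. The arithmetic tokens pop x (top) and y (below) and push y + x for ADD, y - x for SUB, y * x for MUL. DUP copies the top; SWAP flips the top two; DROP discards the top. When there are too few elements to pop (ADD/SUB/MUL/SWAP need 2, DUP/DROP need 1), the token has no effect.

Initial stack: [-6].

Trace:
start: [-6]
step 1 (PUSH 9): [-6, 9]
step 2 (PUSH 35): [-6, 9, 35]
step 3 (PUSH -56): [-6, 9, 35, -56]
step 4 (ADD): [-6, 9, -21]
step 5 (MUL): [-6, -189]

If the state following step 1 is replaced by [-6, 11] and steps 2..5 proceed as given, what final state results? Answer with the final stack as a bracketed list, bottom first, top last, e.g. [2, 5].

state after step 1 := [-6, 11]
step 2 (PUSH 35): [-6, 11, 35]
step 3 (PUSH -56): [-6, 11, 35, -56]
step 4 (ADD): [-6, 11, -21]
step 5 (MUL): [-6, -231]

[-6, -231]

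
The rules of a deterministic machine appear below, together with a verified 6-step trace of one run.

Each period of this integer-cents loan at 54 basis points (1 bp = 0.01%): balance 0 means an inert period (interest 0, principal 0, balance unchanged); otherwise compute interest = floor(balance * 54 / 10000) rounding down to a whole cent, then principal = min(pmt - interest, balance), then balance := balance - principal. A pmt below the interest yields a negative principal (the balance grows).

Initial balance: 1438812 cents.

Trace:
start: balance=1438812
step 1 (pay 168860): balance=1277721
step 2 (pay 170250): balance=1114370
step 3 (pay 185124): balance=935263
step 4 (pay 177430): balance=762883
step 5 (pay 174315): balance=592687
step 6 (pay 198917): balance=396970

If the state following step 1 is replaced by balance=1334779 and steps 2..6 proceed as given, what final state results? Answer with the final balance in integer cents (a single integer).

455585

state after step 1 := balance=1334779
step 2 (pay 170250): balance=1171736
step 3 (pay 185124): balance=992939
step 4 (pay 177430): balance=820870
step 5 (pay 174315): balance=650987
step 6 (pay 198917): balance=455585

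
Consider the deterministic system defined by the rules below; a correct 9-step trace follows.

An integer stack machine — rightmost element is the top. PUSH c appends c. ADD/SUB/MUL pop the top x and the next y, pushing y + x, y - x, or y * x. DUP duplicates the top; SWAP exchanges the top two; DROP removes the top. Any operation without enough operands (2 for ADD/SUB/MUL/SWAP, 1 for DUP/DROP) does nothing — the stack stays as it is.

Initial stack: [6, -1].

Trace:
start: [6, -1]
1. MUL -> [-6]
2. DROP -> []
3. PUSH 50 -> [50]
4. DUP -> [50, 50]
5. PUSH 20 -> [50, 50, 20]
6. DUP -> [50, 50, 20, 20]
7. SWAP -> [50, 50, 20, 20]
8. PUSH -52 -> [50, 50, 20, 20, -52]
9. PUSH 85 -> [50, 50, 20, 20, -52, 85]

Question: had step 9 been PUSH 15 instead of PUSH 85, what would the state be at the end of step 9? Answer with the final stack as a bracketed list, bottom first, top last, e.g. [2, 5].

(re-executing from step 9 with the substitution; state before step 9: [50, 50, 20, 20, -52])
9. PUSH 15 -> [50, 50, 20, 20, -52, 15]

[50, 50, 20, 20, -52, 15]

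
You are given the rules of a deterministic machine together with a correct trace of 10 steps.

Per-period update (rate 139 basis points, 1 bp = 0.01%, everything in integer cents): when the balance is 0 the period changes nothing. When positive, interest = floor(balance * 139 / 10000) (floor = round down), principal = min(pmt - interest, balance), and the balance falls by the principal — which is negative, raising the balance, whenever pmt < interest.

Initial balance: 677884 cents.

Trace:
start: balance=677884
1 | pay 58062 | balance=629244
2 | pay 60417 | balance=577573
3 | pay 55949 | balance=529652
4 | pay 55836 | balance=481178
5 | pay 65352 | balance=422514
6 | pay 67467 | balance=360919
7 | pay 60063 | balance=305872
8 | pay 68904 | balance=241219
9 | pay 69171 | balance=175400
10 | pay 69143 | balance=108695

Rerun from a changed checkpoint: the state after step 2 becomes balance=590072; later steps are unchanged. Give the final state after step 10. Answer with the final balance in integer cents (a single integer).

state after step 2 := balance=590072
3 | pay 55949 | balance=542325
4 | pay 55836 | balance=494027
5 | pay 65352 | balance=435541
6 | pay 67467 | balance=374128
7 | pay 60063 | balance=319265
8 | pay 68904 | balance=254798
9 | pay 69171 | balance=189168
10 | pay 69143 | balance=122654

122654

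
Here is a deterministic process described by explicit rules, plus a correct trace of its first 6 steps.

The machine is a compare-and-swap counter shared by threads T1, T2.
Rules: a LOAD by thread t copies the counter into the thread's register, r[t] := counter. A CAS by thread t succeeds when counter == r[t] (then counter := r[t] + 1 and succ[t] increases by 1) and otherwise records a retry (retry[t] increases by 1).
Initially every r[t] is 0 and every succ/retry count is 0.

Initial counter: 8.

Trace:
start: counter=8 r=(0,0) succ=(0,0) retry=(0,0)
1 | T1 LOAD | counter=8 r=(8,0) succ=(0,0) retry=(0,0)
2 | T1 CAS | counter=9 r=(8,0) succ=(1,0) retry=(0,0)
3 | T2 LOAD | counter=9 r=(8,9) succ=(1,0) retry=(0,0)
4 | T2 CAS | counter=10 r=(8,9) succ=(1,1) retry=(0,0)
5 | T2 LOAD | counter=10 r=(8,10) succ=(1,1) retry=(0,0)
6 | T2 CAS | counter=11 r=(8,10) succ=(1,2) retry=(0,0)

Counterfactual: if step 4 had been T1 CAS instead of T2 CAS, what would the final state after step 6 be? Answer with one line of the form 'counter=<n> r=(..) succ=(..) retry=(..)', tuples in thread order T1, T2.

counter=10 r=(8,9) succ=(1,1) retry=(1,0)

(re-executing from step 4 with the substitution; state before step 4: counter=9 r=(8,9) succ=(1,0) retry=(0,0))
4 | T1 CAS | counter=9 r=(8,9) succ=(1,0) retry=(1,0)
5 | T2 LOAD | counter=9 r=(8,9) succ=(1,0) retry=(1,0)
6 | T2 CAS | counter=10 r=(8,9) succ=(1,1) retry=(1,0)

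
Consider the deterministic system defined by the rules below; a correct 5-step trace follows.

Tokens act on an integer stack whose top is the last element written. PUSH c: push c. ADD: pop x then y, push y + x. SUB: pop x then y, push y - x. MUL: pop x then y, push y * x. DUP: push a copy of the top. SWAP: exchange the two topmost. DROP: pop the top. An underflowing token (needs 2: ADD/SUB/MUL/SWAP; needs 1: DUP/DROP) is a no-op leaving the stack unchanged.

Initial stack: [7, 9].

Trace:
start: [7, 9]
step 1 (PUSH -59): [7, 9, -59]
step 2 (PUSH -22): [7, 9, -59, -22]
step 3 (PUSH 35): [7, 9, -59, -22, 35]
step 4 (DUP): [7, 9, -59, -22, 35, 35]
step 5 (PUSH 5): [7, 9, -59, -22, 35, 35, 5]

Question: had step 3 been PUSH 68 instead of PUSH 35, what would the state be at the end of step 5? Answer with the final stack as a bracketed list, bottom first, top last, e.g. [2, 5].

(re-executing from step 3 with the substitution; state before step 3: [7, 9, -59, -22])
step 3 (PUSH 68): [7, 9, -59, -22, 68]
step 4 (DUP): [7, 9, -59, -22, 68, 68]
step 5 (PUSH 5): [7, 9, -59, -22, 68, 68, 5]

[7, 9, -59, -22, 68, 68, 5]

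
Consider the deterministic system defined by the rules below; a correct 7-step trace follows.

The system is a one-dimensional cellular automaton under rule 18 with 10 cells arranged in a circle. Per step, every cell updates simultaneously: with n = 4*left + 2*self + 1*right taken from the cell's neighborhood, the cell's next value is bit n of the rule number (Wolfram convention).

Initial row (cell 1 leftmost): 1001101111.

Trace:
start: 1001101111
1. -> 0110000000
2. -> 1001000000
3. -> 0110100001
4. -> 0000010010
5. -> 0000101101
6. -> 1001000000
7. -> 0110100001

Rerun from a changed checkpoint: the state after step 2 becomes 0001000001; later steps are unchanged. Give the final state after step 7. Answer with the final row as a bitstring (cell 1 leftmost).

state after step 2 := 0001000001
3. -> 1010100010
4. -> 0000010100
5. -> 0000100010
6. -> 0001010101
7. -> 1010000000

1010000000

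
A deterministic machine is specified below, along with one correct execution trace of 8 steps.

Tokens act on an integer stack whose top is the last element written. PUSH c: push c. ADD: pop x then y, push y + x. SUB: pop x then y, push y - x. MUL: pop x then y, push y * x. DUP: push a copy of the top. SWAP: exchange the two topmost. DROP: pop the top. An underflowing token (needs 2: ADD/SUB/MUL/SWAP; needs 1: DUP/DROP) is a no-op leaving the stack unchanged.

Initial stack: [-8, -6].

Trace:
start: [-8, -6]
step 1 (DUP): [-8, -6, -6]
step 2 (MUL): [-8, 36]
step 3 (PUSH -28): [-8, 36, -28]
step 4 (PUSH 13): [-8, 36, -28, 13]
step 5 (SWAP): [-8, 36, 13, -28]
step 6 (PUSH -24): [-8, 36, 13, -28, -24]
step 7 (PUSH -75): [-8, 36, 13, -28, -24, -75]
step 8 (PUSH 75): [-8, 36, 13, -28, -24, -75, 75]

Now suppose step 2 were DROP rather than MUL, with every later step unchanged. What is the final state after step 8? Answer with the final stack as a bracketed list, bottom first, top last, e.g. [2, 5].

[-8, -6, 13, -28, -24, -75, 75]

(re-executing from step 2 with the substitution; state before step 2: [-8, -6, -6])
step 2 (DROP): [-8, -6]
step 3 (PUSH -28): [-8, -6, -28]
step 4 (PUSH 13): [-8, -6, -28, 13]
step 5 (SWAP): [-8, -6, 13, -28]
step 6 (PUSH -24): [-8, -6, 13, -28, -24]
step 7 (PUSH -75): [-8, -6, 13, -28, -24, -75]
step 8 (PUSH 75): [-8, -6, 13, -28, -24, -75, 75]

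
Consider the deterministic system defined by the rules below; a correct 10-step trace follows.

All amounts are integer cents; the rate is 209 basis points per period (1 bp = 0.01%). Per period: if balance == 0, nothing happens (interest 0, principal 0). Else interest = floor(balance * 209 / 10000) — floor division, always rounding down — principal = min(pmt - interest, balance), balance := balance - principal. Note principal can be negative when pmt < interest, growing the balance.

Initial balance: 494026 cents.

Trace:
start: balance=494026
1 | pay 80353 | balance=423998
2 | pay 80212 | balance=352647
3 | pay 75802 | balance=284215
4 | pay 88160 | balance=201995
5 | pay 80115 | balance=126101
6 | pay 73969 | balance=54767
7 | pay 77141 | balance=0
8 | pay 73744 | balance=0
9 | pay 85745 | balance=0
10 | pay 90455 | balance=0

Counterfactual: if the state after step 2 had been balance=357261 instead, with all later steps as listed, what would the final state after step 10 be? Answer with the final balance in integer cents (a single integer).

state after step 2 := balance=357261
3 | pay 75802 | balance=288925
4 | pay 88160 | balance=206803
5 | pay 80115 | balance=131010
6 | pay 73969 | balance=59779
7 | pay 77141 | balance=0
8 | pay 73744 | balance=0
9 | pay 85745 | balance=0
10 | pay 90455 | balance=0

0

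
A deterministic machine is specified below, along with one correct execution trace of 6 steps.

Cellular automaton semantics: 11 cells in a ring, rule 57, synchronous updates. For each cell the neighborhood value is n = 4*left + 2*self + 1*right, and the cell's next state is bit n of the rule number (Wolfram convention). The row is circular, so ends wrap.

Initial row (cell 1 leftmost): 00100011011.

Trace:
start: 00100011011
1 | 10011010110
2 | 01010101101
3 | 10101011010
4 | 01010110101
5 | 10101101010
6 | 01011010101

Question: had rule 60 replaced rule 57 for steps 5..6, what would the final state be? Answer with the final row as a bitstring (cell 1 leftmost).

(re-executing steps 5..6 under rule 60; state before step 5: 01010110101)
5 | 11111101111
6 | 00000011000

00000011000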